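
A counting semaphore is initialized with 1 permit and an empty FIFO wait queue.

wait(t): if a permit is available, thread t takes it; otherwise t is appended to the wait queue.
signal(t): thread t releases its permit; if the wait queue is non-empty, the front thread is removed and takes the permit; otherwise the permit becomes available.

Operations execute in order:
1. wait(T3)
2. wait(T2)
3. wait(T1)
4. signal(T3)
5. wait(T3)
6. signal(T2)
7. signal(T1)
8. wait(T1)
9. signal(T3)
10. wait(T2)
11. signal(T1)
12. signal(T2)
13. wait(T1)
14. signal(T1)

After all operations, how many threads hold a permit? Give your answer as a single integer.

Answer: 0

Derivation:
Step 1: wait(T3) -> count=0 queue=[] holders={T3}
Step 2: wait(T2) -> count=0 queue=[T2] holders={T3}
Step 3: wait(T1) -> count=0 queue=[T2,T1] holders={T3}
Step 4: signal(T3) -> count=0 queue=[T1] holders={T2}
Step 5: wait(T3) -> count=0 queue=[T1,T3] holders={T2}
Step 6: signal(T2) -> count=0 queue=[T3] holders={T1}
Step 7: signal(T1) -> count=0 queue=[] holders={T3}
Step 8: wait(T1) -> count=0 queue=[T1] holders={T3}
Step 9: signal(T3) -> count=0 queue=[] holders={T1}
Step 10: wait(T2) -> count=0 queue=[T2] holders={T1}
Step 11: signal(T1) -> count=0 queue=[] holders={T2}
Step 12: signal(T2) -> count=1 queue=[] holders={none}
Step 13: wait(T1) -> count=0 queue=[] holders={T1}
Step 14: signal(T1) -> count=1 queue=[] holders={none}
Final holders: {none} -> 0 thread(s)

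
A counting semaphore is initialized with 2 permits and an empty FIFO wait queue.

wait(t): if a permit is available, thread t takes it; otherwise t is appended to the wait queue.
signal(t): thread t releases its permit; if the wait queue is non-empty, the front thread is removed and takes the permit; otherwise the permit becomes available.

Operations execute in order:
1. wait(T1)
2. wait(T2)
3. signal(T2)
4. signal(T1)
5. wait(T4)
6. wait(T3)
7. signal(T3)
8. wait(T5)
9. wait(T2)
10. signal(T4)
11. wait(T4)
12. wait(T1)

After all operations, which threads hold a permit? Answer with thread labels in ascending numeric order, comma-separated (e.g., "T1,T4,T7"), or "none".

Step 1: wait(T1) -> count=1 queue=[] holders={T1}
Step 2: wait(T2) -> count=0 queue=[] holders={T1,T2}
Step 3: signal(T2) -> count=1 queue=[] holders={T1}
Step 4: signal(T1) -> count=2 queue=[] holders={none}
Step 5: wait(T4) -> count=1 queue=[] holders={T4}
Step 6: wait(T3) -> count=0 queue=[] holders={T3,T4}
Step 7: signal(T3) -> count=1 queue=[] holders={T4}
Step 8: wait(T5) -> count=0 queue=[] holders={T4,T5}
Step 9: wait(T2) -> count=0 queue=[T2] holders={T4,T5}
Step 10: signal(T4) -> count=0 queue=[] holders={T2,T5}
Step 11: wait(T4) -> count=0 queue=[T4] holders={T2,T5}
Step 12: wait(T1) -> count=0 queue=[T4,T1] holders={T2,T5}
Final holders: T2,T5

Answer: T2,T5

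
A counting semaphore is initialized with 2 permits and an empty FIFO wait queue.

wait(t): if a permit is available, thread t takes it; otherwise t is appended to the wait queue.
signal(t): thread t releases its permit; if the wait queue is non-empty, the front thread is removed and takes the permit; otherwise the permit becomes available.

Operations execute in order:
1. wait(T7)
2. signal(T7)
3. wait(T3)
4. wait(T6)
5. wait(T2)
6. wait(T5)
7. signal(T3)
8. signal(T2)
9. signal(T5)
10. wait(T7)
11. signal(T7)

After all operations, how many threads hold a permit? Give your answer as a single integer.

Answer: 1

Derivation:
Step 1: wait(T7) -> count=1 queue=[] holders={T7}
Step 2: signal(T7) -> count=2 queue=[] holders={none}
Step 3: wait(T3) -> count=1 queue=[] holders={T3}
Step 4: wait(T6) -> count=0 queue=[] holders={T3,T6}
Step 5: wait(T2) -> count=0 queue=[T2] holders={T3,T6}
Step 6: wait(T5) -> count=0 queue=[T2,T5] holders={T3,T6}
Step 7: signal(T3) -> count=0 queue=[T5] holders={T2,T6}
Step 8: signal(T2) -> count=0 queue=[] holders={T5,T6}
Step 9: signal(T5) -> count=1 queue=[] holders={T6}
Step 10: wait(T7) -> count=0 queue=[] holders={T6,T7}
Step 11: signal(T7) -> count=1 queue=[] holders={T6}
Final holders: {T6} -> 1 thread(s)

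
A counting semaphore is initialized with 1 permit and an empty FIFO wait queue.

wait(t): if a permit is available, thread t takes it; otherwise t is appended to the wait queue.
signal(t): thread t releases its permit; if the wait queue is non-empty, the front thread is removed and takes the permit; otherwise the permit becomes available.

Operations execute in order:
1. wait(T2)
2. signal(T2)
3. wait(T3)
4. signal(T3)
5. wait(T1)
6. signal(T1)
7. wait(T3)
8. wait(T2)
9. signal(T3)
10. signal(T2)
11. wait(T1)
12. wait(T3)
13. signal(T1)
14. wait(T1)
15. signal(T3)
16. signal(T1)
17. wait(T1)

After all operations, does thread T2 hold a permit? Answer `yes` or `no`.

Answer: no

Derivation:
Step 1: wait(T2) -> count=0 queue=[] holders={T2}
Step 2: signal(T2) -> count=1 queue=[] holders={none}
Step 3: wait(T3) -> count=0 queue=[] holders={T3}
Step 4: signal(T3) -> count=1 queue=[] holders={none}
Step 5: wait(T1) -> count=0 queue=[] holders={T1}
Step 6: signal(T1) -> count=1 queue=[] holders={none}
Step 7: wait(T3) -> count=0 queue=[] holders={T3}
Step 8: wait(T2) -> count=0 queue=[T2] holders={T3}
Step 9: signal(T3) -> count=0 queue=[] holders={T2}
Step 10: signal(T2) -> count=1 queue=[] holders={none}
Step 11: wait(T1) -> count=0 queue=[] holders={T1}
Step 12: wait(T3) -> count=0 queue=[T3] holders={T1}
Step 13: signal(T1) -> count=0 queue=[] holders={T3}
Step 14: wait(T1) -> count=0 queue=[T1] holders={T3}
Step 15: signal(T3) -> count=0 queue=[] holders={T1}
Step 16: signal(T1) -> count=1 queue=[] holders={none}
Step 17: wait(T1) -> count=0 queue=[] holders={T1}
Final holders: {T1} -> T2 not in holders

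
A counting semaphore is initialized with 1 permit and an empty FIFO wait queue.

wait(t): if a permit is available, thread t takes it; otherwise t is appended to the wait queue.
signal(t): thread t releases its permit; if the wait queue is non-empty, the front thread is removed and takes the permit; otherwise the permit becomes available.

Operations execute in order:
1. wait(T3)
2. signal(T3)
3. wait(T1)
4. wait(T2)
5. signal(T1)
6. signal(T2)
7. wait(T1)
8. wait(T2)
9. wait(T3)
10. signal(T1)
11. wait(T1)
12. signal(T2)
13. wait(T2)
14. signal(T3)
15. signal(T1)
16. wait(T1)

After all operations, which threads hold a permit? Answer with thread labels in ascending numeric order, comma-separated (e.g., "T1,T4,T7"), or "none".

Step 1: wait(T3) -> count=0 queue=[] holders={T3}
Step 2: signal(T3) -> count=1 queue=[] holders={none}
Step 3: wait(T1) -> count=0 queue=[] holders={T1}
Step 4: wait(T2) -> count=0 queue=[T2] holders={T1}
Step 5: signal(T1) -> count=0 queue=[] holders={T2}
Step 6: signal(T2) -> count=1 queue=[] holders={none}
Step 7: wait(T1) -> count=0 queue=[] holders={T1}
Step 8: wait(T2) -> count=0 queue=[T2] holders={T1}
Step 9: wait(T3) -> count=0 queue=[T2,T3] holders={T1}
Step 10: signal(T1) -> count=0 queue=[T3] holders={T2}
Step 11: wait(T1) -> count=0 queue=[T3,T1] holders={T2}
Step 12: signal(T2) -> count=0 queue=[T1] holders={T3}
Step 13: wait(T2) -> count=0 queue=[T1,T2] holders={T3}
Step 14: signal(T3) -> count=0 queue=[T2] holders={T1}
Step 15: signal(T1) -> count=0 queue=[] holders={T2}
Step 16: wait(T1) -> count=0 queue=[T1] holders={T2}
Final holders: T2

Answer: T2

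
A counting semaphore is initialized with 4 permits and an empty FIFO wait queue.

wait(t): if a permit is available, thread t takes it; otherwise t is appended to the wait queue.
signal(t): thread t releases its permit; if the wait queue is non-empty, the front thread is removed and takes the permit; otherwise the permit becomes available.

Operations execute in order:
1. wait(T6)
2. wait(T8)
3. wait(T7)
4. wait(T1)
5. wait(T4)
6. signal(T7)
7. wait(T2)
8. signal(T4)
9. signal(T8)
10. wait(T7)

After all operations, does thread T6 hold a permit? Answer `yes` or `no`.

Answer: yes

Derivation:
Step 1: wait(T6) -> count=3 queue=[] holders={T6}
Step 2: wait(T8) -> count=2 queue=[] holders={T6,T8}
Step 3: wait(T7) -> count=1 queue=[] holders={T6,T7,T8}
Step 4: wait(T1) -> count=0 queue=[] holders={T1,T6,T7,T8}
Step 5: wait(T4) -> count=0 queue=[T4] holders={T1,T6,T7,T8}
Step 6: signal(T7) -> count=0 queue=[] holders={T1,T4,T6,T8}
Step 7: wait(T2) -> count=0 queue=[T2] holders={T1,T4,T6,T8}
Step 8: signal(T4) -> count=0 queue=[] holders={T1,T2,T6,T8}
Step 9: signal(T8) -> count=1 queue=[] holders={T1,T2,T6}
Step 10: wait(T7) -> count=0 queue=[] holders={T1,T2,T6,T7}
Final holders: {T1,T2,T6,T7} -> T6 in holders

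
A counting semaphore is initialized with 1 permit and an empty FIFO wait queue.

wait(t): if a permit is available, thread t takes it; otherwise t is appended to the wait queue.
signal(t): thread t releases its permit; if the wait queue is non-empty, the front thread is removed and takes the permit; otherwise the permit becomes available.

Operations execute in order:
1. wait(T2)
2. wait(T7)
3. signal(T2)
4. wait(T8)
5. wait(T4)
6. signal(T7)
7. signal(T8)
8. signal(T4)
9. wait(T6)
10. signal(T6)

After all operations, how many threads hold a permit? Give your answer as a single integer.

Answer: 0

Derivation:
Step 1: wait(T2) -> count=0 queue=[] holders={T2}
Step 2: wait(T7) -> count=0 queue=[T7] holders={T2}
Step 3: signal(T2) -> count=0 queue=[] holders={T7}
Step 4: wait(T8) -> count=0 queue=[T8] holders={T7}
Step 5: wait(T4) -> count=0 queue=[T8,T4] holders={T7}
Step 6: signal(T7) -> count=0 queue=[T4] holders={T8}
Step 7: signal(T8) -> count=0 queue=[] holders={T4}
Step 8: signal(T4) -> count=1 queue=[] holders={none}
Step 9: wait(T6) -> count=0 queue=[] holders={T6}
Step 10: signal(T6) -> count=1 queue=[] holders={none}
Final holders: {none} -> 0 thread(s)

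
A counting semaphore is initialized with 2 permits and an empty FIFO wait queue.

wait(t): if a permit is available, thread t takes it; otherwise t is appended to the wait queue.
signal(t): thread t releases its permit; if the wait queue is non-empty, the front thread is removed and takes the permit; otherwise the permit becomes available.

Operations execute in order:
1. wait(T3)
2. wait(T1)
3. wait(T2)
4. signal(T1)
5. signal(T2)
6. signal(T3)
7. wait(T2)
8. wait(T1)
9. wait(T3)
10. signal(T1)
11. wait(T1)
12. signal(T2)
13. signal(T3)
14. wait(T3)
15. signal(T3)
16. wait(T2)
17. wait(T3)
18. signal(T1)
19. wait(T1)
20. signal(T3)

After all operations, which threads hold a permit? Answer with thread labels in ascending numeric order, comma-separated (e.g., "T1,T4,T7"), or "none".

Step 1: wait(T3) -> count=1 queue=[] holders={T3}
Step 2: wait(T1) -> count=0 queue=[] holders={T1,T3}
Step 3: wait(T2) -> count=0 queue=[T2] holders={T1,T3}
Step 4: signal(T1) -> count=0 queue=[] holders={T2,T3}
Step 5: signal(T2) -> count=1 queue=[] holders={T3}
Step 6: signal(T3) -> count=2 queue=[] holders={none}
Step 7: wait(T2) -> count=1 queue=[] holders={T2}
Step 8: wait(T1) -> count=0 queue=[] holders={T1,T2}
Step 9: wait(T3) -> count=0 queue=[T3] holders={T1,T2}
Step 10: signal(T1) -> count=0 queue=[] holders={T2,T3}
Step 11: wait(T1) -> count=0 queue=[T1] holders={T2,T3}
Step 12: signal(T2) -> count=0 queue=[] holders={T1,T3}
Step 13: signal(T3) -> count=1 queue=[] holders={T1}
Step 14: wait(T3) -> count=0 queue=[] holders={T1,T3}
Step 15: signal(T3) -> count=1 queue=[] holders={T1}
Step 16: wait(T2) -> count=0 queue=[] holders={T1,T2}
Step 17: wait(T3) -> count=0 queue=[T3] holders={T1,T2}
Step 18: signal(T1) -> count=0 queue=[] holders={T2,T3}
Step 19: wait(T1) -> count=0 queue=[T1] holders={T2,T3}
Step 20: signal(T3) -> count=0 queue=[] holders={T1,T2}
Final holders: T1,T2

Answer: T1,T2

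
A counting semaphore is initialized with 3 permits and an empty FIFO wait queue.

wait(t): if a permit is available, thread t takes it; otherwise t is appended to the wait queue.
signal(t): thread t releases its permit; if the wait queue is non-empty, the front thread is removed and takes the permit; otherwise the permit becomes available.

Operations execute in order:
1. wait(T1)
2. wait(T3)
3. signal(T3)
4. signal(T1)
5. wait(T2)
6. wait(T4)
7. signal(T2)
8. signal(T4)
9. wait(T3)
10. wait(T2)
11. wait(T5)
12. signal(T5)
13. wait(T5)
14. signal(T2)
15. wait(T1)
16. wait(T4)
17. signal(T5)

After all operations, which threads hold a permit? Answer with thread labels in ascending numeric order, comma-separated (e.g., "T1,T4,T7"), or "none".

Step 1: wait(T1) -> count=2 queue=[] holders={T1}
Step 2: wait(T3) -> count=1 queue=[] holders={T1,T3}
Step 3: signal(T3) -> count=2 queue=[] holders={T1}
Step 4: signal(T1) -> count=3 queue=[] holders={none}
Step 5: wait(T2) -> count=2 queue=[] holders={T2}
Step 6: wait(T4) -> count=1 queue=[] holders={T2,T4}
Step 7: signal(T2) -> count=2 queue=[] holders={T4}
Step 8: signal(T4) -> count=3 queue=[] holders={none}
Step 9: wait(T3) -> count=2 queue=[] holders={T3}
Step 10: wait(T2) -> count=1 queue=[] holders={T2,T3}
Step 11: wait(T5) -> count=0 queue=[] holders={T2,T3,T5}
Step 12: signal(T5) -> count=1 queue=[] holders={T2,T3}
Step 13: wait(T5) -> count=0 queue=[] holders={T2,T3,T5}
Step 14: signal(T2) -> count=1 queue=[] holders={T3,T5}
Step 15: wait(T1) -> count=0 queue=[] holders={T1,T3,T5}
Step 16: wait(T4) -> count=0 queue=[T4] holders={T1,T3,T5}
Step 17: signal(T5) -> count=0 queue=[] holders={T1,T3,T4}
Final holders: T1,T3,T4

Answer: T1,T3,T4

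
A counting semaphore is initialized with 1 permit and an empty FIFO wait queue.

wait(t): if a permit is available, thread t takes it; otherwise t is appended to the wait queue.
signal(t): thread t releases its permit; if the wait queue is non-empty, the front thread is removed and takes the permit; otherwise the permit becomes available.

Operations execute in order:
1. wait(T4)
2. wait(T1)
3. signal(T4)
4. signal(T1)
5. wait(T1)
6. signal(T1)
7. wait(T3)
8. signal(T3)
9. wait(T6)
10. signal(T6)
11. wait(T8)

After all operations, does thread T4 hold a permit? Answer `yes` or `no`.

Step 1: wait(T4) -> count=0 queue=[] holders={T4}
Step 2: wait(T1) -> count=0 queue=[T1] holders={T4}
Step 3: signal(T4) -> count=0 queue=[] holders={T1}
Step 4: signal(T1) -> count=1 queue=[] holders={none}
Step 5: wait(T1) -> count=0 queue=[] holders={T1}
Step 6: signal(T1) -> count=1 queue=[] holders={none}
Step 7: wait(T3) -> count=0 queue=[] holders={T3}
Step 8: signal(T3) -> count=1 queue=[] holders={none}
Step 9: wait(T6) -> count=0 queue=[] holders={T6}
Step 10: signal(T6) -> count=1 queue=[] holders={none}
Step 11: wait(T8) -> count=0 queue=[] holders={T8}
Final holders: {T8} -> T4 not in holders

Answer: no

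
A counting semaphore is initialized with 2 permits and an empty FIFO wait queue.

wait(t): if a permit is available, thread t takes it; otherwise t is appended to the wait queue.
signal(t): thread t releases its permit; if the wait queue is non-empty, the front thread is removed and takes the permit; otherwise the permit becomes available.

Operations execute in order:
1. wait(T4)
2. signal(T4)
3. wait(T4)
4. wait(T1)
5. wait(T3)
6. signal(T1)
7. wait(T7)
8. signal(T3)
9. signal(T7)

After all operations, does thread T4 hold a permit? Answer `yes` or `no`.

Answer: yes

Derivation:
Step 1: wait(T4) -> count=1 queue=[] holders={T4}
Step 2: signal(T4) -> count=2 queue=[] holders={none}
Step 3: wait(T4) -> count=1 queue=[] holders={T4}
Step 4: wait(T1) -> count=0 queue=[] holders={T1,T4}
Step 5: wait(T3) -> count=0 queue=[T3] holders={T1,T4}
Step 6: signal(T1) -> count=0 queue=[] holders={T3,T4}
Step 7: wait(T7) -> count=0 queue=[T7] holders={T3,T4}
Step 8: signal(T3) -> count=0 queue=[] holders={T4,T7}
Step 9: signal(T7) -> count=1 queue=[] holders={T4}
Final holders: {T4} -> T4 in holders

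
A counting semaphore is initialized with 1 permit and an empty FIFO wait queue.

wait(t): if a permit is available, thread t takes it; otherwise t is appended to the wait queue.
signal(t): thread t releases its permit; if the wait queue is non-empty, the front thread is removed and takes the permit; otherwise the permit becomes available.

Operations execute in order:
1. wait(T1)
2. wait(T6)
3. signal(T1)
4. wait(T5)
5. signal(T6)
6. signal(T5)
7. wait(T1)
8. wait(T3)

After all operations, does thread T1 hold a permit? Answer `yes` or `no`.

Step 1: wait(T1) -> count=0 queue=[] holders={T1}
Step 2: wait(T6) -> count=0 queue=[T6] holders={T1}
Step 3: signal(T1) -> count=0 queue=[] holders={T6}
Step 4: wait(T5) -> count=0 queue=[T5] holders={T6}
Step 5: signal(T6) -> count=0 queue=[] holders={T5}
Step 6: signal(T5) -> count=1 queue=[] holders={none}
Step 7: wait(T1) -> count=0 queue=[] holders={T1}
Step 8: wait(T3) -> count=0 queue=[T3] holders={T1}
Final holders: {T1} -> T1 in holders

Answer: yes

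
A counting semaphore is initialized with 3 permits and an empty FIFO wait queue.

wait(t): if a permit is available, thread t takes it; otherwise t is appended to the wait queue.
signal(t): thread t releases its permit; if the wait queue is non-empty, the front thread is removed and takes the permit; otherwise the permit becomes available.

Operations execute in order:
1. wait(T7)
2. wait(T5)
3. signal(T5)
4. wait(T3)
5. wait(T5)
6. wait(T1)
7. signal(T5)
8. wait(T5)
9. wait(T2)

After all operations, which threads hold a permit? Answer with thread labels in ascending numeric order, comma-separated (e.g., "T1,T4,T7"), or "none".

Answer: T1,T3,T7

Derivation:
Step 1: wait(T7) -> count=2 queue=[] holders={T7}
Step 2: wait(T5) -> count=1 queue=[] holders={T5,T7}
Step 3: signal(T5) -> count=2 queue=[] holders={T7}
Step 4: wait(T3) -> count=1 queue=[] holders={T3,T7}
Step 5: wait(T5) -> count=0 queue=[] holders={T3,T5,T7}
Step 6: wait(T1) -> count=0 queue=[T1] holders={T3,T5,T7}
Step 7: signal(T5) -> count=0 queue=[] holders={T1,T3,T7}
Step 8: wait(T5) -> count=0 queue=[T5] holders={T1,T3,T7}
Step 9: wait(T2) -> count=0 queue=[T5,T2] holders={T1,T3,T7}
Final holders: T1,T3,T7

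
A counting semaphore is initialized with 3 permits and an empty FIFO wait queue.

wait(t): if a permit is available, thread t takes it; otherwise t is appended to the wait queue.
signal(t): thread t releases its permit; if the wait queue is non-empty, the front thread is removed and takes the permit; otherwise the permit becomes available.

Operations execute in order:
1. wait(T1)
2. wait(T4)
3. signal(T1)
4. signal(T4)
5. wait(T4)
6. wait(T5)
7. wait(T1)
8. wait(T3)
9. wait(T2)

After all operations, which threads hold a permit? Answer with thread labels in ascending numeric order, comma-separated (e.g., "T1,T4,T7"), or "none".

Answer: T1,T4,T5

Derivation:
Step 1: wait(T1) -> count=2 queue=[] holders={T1}
Step 2: wait(T4) -> count=1 queue=[] holders={T1,T4}
Step 3: signal(T1) -> count=2 queue=[] holders={T4}
Step 4: signal(T4) -> count=3 queue=[] holders={none}
Step 5: wait(T4) -> count=2 queue=[] holders={T4}
Step 6: wait(T5) -> count=1 queue=[] holders={T4,T5}
Step 7: wait(T1) -> count=0 queue=[] holders={T1,T4,T5}
Step 8: wait(T3) -> count=0 queue=[T3] holders={T1,T4,T5}
Step 9: wait(T2) -> count=0 queue=[T3,T2] holders={T1,T4,T5}
Final holders: T1,T4,T5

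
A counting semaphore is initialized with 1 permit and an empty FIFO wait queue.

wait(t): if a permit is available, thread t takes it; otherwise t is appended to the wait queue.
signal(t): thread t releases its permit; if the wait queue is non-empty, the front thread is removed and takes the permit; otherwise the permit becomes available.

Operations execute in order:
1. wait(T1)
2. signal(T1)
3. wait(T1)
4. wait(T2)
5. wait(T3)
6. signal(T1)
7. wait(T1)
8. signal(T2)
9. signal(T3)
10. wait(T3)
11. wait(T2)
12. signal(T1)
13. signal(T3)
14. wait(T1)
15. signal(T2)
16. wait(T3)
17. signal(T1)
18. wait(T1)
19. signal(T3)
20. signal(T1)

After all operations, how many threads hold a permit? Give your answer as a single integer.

Answer: 0

Derivation:
Step 1: wait(T1) -> count=0 queue=[] holders={T1}
Step 2: signal(T1) -> count=1 queue=[] holders={none}
Step 3: wait(T1) -> count=0 queue=[] holders={T1}
Step 4: wait(T2) -> count=0 queue=[T2] holders={T1}
Step 5: wait(T3) -> count=0 queue=[T2,T3] holders={T1}
Step 6: signal(T1) -> count=0 queue=[T3] holders={T2}
Step 7: wait(T1) -> count=0 queue=[T3,T1] holders={T2}
Step 8: signal(T2) -> count=0 queue=[T1] holders={T3}
Step 9: signal(T3) -> count=0 queue=[] holders={T1}
Step 10: wait(T3) -> count=0 queue=[T3] holders={T1}
Step 11: wait(T2) -> count=0 queue=[T3,T2] holders={T1}
Step 12: signal(T1) -> count=0 queue=[T2] holders={T3}
Step 13: signal(T3) -> count=0 queue=[] holders={T2}
Step 14: wait(T1) -> count=0 queue=[T1] holders={T2}
Step 15: signal(T2) -> count=0 queue=[] holders={T1}
Step 16: wait(T3) -> count=0 queue=[T3] holders={T1}
Step 17: signal(T1) -> count=0 queue=[] holders={T3}
Step 18: wait(T1) -> count=0 queue=[T1] holders={T3}
Step 19: signal(T3) -> count=0 queue=[] holders={T1}
Step 20: signal(T1) -> count=1 queue=[] holders={none}
Final holders: {none} -> 0 thread(s)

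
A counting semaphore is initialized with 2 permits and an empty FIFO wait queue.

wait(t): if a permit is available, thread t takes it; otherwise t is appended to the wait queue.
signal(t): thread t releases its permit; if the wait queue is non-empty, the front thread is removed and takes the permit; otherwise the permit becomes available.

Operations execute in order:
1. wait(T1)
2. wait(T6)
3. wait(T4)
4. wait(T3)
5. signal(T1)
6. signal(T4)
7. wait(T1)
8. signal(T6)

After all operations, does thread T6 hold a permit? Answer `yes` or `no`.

Step 1: wait(T1) -> count=1 queue=[] holders={T1}
Step 2: wait(T6) -> count=0 queue=[] holders={T1,T6}
Step 3: wait(T4) -> count=0 queue=[T4] holders={T1,T6}
Step 4: wait(T3) -> count=0 queue=[T4,T3] holders={T1,T6}
Step 5: signal(T1) -> count=0 queue=[T3] holders={T4,T6}
Step 6: signal(T4) -> count=0 queue=[] holders={T3,T6}
Step 7: wait(T1) -> count=0 queue=[T1] holders={T3,T6}
Step 8: signal(T6) -> count=0 queue=[] holders={T1,T3}
Final holders: {T1,T3} -> T6 not in holders

Answer: no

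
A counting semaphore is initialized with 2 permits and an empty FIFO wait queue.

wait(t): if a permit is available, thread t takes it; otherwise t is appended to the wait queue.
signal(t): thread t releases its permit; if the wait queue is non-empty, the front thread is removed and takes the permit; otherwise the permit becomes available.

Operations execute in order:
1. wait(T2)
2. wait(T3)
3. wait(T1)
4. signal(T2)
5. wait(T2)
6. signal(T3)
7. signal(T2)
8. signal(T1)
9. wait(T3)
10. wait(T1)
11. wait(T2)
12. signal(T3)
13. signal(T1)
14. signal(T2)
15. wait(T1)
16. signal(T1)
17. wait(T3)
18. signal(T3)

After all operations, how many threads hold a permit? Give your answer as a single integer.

Answer: 0

Derivation:
Step 1: wait(T2) -> count=1 queue=[] holders={T2}
Step 2: wait(T3) -> count=0 queue=[] holders={T2,T3}
Step 3: wait(T1) -> count=0 queue=[T1] holders={T2,T3}
Step 4: signal(T2) -> count=0 queue=[] holders={T1,T3}
Step 5: wait(T2) -> count=0 queue=[T2] holders={T1,T3}
Step 6: signal(T3) -> count=0 queue=[] holders={T1,T2}
Step 7: signal(T2) -> count=1 queue=[] holders={T1}
Step 8: signal(T1) -> count=2 queue=[] holders={none}
Step 9: wait(T3) -> count=1 queue=[] holders={T3}
Step 10: wait(T1) -> count=0 queue=[] holders={T1,T3}
Step 11: wait(T2) -> count=0 queue=[T2] holders={T1,T3}
Step 12: signal(T3) -> count=0 queue=[] holders={T1,T2}
Step 13: signal(T1) -> count=1 queue=[] holders={T2}
Step 14: signal(T2) -> count=2 queue=[] holders={none}
Step 15: wait(T1) -> count=1 queue=[] holders={T1}
Step 16: signal(T1) -> count=2 queue=[] holders={none}
Step 17: wait(T3) -> count=1 queue=[] holders={T3}
Step 18: signal(T3) -> count=2 queue=[] holders={none}
Final holders: {none} -> 0 thread(s)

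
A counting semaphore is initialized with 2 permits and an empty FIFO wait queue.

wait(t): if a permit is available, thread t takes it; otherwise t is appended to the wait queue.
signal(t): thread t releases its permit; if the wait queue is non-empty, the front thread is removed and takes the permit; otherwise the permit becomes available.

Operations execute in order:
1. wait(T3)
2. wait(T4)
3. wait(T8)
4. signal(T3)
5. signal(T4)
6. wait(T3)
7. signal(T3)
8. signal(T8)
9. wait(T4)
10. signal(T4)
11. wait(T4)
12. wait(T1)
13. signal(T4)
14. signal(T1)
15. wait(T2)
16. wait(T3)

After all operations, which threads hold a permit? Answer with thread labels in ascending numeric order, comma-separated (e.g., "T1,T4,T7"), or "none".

Step 1: wait(T3) -> count=1 queue=[] holders={T3}
Step 2: wait(T4) -> count=0 queue=[] holders={T3,T4}
Step 3: wait(T8) -> count=0 queue=[T8] holders={T3,T4}
Step 4: signal(T3) -> count=0 queue=[] holders={T4,T8}
Step 5: signal(T4) -> count=1 queue=[] holders={T8}
Step 6: wait(T3) -> count=0 queue=[] holders={T3,T8}
Step 7: signal(T3) -> count=1 queue=[] holders={T8}
Step 8: signal(T8) -> count=2 queue=[] holders={none}
Step 9: wait(T4) -> count=1 queue=[] holders={T4}
Step 10: signal(T4) -> count=2 queue=[] holders={none}
Step 11: wait(T4) -> count=1 queue=[] holders={T4}
Step 12: wait(T1) -> count=0 queue=[] holders={T1,T4}
Step 13: signal(T4) -> count=1 queue=[] holders={T1}
Step 14: signal(T1) -> count=2 queue=[] holders={none}
Step 15: wait(T2) -> count=1 queue=[] holders={T2}
Step 16: wait(T3) -> count=0 queue=[] holders={T2,T3}
Final holders: T2,T3

Answer: T2,T3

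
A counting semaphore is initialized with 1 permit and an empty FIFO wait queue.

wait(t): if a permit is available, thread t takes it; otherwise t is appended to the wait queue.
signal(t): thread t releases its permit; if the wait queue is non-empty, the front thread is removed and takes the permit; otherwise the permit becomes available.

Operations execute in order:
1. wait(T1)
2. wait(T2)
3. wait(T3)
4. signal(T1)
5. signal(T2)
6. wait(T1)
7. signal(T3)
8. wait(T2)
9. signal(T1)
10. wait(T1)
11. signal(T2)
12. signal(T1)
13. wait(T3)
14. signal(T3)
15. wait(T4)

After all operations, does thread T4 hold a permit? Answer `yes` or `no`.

Answer: yes

Derivation:
Step 1: wait(T1) -> count=0 queue=[] holders={T1}
Step 2: wait(T2) -> count=0 queue=[T2] holders={T1}
Step 3: wait(T3) -> count=0 queue=[T2,T3] holders={T1}
Step 4: signal(T1) -> count=0 queue=[T3] holders={T2}
Step 5: signal(T2) -> count=0 queue=[] holders={T3}
Step 6: wait(T1) -> count=0 queue=[T1] holders={T3}
Step 7: signal(T3) -> count=0 queue=[] holders={T1}
Step 8: wait(T2) -> count=0 queue=[T2] holders={T1}
Step 9: signal(T1) -> count=0 queue=[] holders={T2}
Step 10: wait(T1) -> count=0 queue=[T1] holders={T2}
Step 11: signal(T2) -> count=0 queue=[] holders={T1}
Step 12: signal(T1) -> count=1 queue=[] holders={none}
Step 13: wait(T3) -> count=0 queue=[] holders={T3}
Step 14: signal(T3) -> count=1 queue=[] holders={none}
Step 15: wait(T4) -> count=0 queue=[] holders={T4}
Final holders: {T4} -> T4 in holders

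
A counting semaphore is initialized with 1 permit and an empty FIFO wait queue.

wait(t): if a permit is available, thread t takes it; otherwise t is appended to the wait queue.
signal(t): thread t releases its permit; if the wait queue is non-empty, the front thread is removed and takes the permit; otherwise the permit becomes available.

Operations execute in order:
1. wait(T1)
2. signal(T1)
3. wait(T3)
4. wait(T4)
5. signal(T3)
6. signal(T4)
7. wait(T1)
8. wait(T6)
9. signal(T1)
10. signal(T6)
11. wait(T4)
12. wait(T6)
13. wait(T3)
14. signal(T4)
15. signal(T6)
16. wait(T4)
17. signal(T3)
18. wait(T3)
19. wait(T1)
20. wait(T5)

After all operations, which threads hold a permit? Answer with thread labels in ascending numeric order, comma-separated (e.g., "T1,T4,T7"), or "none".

Step 1: wait(T1) -> count=0 queue=[] holders={T1}
Step 2: signal(T1) -> count=1 queue=[] holders={none}
Step 3: wait(T3) -> count=0 queue=[] holders={T3}
Step 4: wait(T4) -> count=0 queue=[T4] holders={T3}
Step 5: signal(T3) -> count=0 queue=[] holders={T4}
Step 6: signal(T4) -> count=1 queue=[] holders={none}
Step 7: wait(T1) -> count=0 queue=[] holders={T1}
Step 8: wait(T6) -> count=0 queue=[T6] holders={T1}
Step 9: signal(T1) -> count=0 queue=[] holders={T6}
Step 10: signal(T6) -> count=1 queue=[] holders={none}
Step 11: wait(T4) -> count=0 queue=[] holders={T4}
Step 12: wait(T6) -> count=0 queue=[T6] holders={T4}
Step 13: wait(T3) -> count=0 queue=[T6,T3] holders={T4}
Step 14: signal(T4) -> count=0 queue=[T3] holders={T6}
Step 15: signal(T6) -> count=0 queue=[] holders={T3}
Step 16: wait(T4) -> count=0 queue=[T4] holders={T3}
Step 17: signal(T3) -> count=0 queue=[] holders={T4}
Step 18: wait(T3) -> count=0 queue=[T3] holders={T4}
Step 19: wait(T1) -> count=0 queue=[T3,T1] holders={T4}
Step 20: wait(T5) -> count=0 queue=[T3,T1,T5] holders={T4}
Final holders: T4

Answer: T4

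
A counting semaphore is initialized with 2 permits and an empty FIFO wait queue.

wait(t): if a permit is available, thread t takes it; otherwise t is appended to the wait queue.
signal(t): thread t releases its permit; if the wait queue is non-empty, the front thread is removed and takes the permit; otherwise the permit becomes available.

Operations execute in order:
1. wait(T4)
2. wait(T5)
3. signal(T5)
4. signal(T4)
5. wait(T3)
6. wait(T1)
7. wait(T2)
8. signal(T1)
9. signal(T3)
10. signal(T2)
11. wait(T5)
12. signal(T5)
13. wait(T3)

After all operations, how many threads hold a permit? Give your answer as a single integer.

Step 1: wait(T4) -> count=1 queue=[] holders={T4}
Step 2: wait(T5) -> count=0 queue=[] holders={T4,T5}
Step 3: signal(T5) -> count=1 queue=[] holders={T4}
Step 4: signal(T4) -> count=2 queue=[] holders={none}
Step 5: wait(T3) -> count=1 queue=[] holders={T3}
Step 6: wait(T1) -> count=0 queue=[] holders={T1,T3}
Step 7: wait(T2) -> count=0 queue=[T2] holders={T1,T3}
Step 8: signal(T1) -> count=0 queue=[] holders={T2,T3}
Step 9: signal(T3) -> count=1 queue=[] holders={T2}
Step 10: signal(T2) -> count=2 queue=[] holders={none}
Step 11: wait(T5) -> count=1 queue=[] holders={T5}
Step 12: signal(T5) -> count=2 queue=[] holders={none}
Step 13: wait(T3) -> count=1 queue=[] holders={T3}
Final holders: {T3} -> 1 thread(s)

Answer: 1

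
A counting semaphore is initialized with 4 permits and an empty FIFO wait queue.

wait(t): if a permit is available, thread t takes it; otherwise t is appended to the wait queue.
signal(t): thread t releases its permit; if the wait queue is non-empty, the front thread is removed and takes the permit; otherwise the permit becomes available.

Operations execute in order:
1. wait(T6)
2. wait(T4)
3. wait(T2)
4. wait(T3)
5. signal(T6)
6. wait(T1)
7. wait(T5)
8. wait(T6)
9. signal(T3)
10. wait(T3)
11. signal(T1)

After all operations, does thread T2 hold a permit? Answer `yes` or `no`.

Step 1: wait(T6) -> count=3 queue=[] holders={T6}
Step 2: wait(T4) -> count=2 queue=[] holders={T4,T6}
Step 3: wait(T2) -> count=1 queue=[] holders={T2,T4,T6}
Step 4: wait(T3) -> count=0 queue=[] holders={T2,T3,T4,T6}
Step 5: signal(T6) -> count=1 queue=[] holders={T2,T3,T4}
Step 6: wait(T1) -> count=0 queue=[] holders={T1,T2,T3,T4}
Step 7: wait(T5) -> count=0 queue=[T5] holders={T1,T2,T3,T4}
Step 8: wait(T6) -> count=0 queue=[T5,T6] holders={T1,T2,T3,T4}
Step 9: signal(T3) -> count=0 queue=[T6] holders={T1,T2,T4,T5}
Step 10: wait(T3) -> count=0 queue=[T6,T3] holders={T1,T2,T4,T5}
Step 11: signal(T1) -> count=0 queue=[T3] holders={T2,T4,T5,T6}
Final holders: {T2,T4,T5,T6} -> T2 in holders

Answer: yes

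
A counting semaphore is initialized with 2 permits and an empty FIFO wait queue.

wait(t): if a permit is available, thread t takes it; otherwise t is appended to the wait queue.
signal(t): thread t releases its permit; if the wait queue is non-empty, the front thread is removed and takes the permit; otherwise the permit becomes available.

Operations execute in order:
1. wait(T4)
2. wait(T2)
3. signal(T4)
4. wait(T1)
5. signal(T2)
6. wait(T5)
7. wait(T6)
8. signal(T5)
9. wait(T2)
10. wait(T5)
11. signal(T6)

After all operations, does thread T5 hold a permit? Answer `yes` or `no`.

Answer: no

Derivation:
Step 1: wait(T4) -> count=1 queue=[] holders={T4}
Step 2: wait(T2) -> count=0 queue=[] holders={T2,T4}
Step 3: signal(T4) -> count=1 queue=[] holders={T2}
Step 4: wait(T1) -> count=0 queue=[] holders={T1,T2}
Step 5: signal(T2) -> count=1 queue=[] holders={T1}
Step 6: wait(T5) -> count=0 queue=[] holders={T1,T5}
Step 7: wait(T6) -> count=0 queue=[T6] holders={T1,T5}
Step 8: signal(T5) -> count=0 queue=[] holders={T1,T6}
Step 9: wait(T2) -> count=0 queue=[T2] holders={T1,T6}
Step 10: wait(T5) -> count=0 queue=[T2,T5] holders={T1,T6}
Step 11: signal(T6) -> count=0 queue=[T5] holders={T1,T2}
Final holders: {T1,T2} -> T5 not in holders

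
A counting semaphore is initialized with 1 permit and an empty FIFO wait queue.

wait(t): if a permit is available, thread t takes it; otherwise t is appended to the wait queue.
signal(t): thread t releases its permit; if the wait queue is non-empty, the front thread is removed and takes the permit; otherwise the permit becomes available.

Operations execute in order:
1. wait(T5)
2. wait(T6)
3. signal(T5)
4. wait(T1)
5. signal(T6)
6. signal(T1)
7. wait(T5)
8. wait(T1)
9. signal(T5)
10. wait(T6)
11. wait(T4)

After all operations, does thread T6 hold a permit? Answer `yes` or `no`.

Answer: no

Derivation:
Step 1: wait(T5) -> count=0 queue=[] holders={T5}
Step 2: wait(T6) -> count=0 queue=[T6] holders={T5}
Step 3: signal(T5) -> count=0 queue=[] holders={T6}
Step 4: wait(T1) -> count=0 queue=[T1] holders={T6}
Step 5: signal(T6) -> count=0 queue=[] holders={T1}
Step 6: signal(T1) -> count=1 queue=[] holders={none}
Step 7: wait(T5) -> count=0 queue=[] holders={T5}
Step 8: wait(T1) -> count=0 queue=[T1] holders={T5}
Step 9: signal(T5) -> count=0 queue=[] holders={T1}
Step 10: wait(T6) -> count=0 queue=[T6] holders={T1}
Step 11: wait(T4) -> count=0 queue=[T6,T4] holders={T1}
Final holders: {T1} -> T6 not in holders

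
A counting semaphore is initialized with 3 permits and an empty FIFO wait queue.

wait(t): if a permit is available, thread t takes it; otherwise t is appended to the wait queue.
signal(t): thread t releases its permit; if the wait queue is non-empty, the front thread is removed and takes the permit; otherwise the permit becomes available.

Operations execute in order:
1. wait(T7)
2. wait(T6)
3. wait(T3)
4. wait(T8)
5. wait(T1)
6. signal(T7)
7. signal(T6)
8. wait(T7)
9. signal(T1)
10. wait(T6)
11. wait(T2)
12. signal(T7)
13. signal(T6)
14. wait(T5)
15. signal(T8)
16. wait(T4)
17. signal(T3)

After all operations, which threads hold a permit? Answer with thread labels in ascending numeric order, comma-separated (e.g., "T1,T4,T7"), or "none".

Answer: T2,T4,T5

Derivation:
Step 1: wait(T7) -> count=2 queue=[] holders={T7}
Step 2: wait(T6) -> count=1 queue=[] holders={T6,T7}
Step 3: wait(T3) -> count=0 queue=[] holders={T3,T6,T7}
Step 4: wait(T8) -> count=0 queue=[T8] holders={T3,T6,T7}
Step 5: wait(T1) -> count=0 queue=[T8,T1] holders={T3,T6,T7}
Step 6: signal(T7) -> count=0 queue=[T1] holders={T3,T6,T8}
Step 7: signal(T6) -> count=0 queue=[] holders={T1,T3,T8}
Step 8: wait(T7) -> count=0 queue=[T7] holders={T1,T3,T8}
Step 9: signal(T1) -> count=0 queue=[] holders={T3,T7,T8}
Step 10: wait(T6) -> count=0 queue=[T6] holders={T3,T7,T8}
Step 11: wait(T2) -> count=0 queue=[T6,T2] holders={T3,T7,T8}
Step 12: signal(T7) -> count=0 queue=[T2] holders={T3,T6,T8}
Step 13: signal(T6) -> count=0 queue=[] holders={T2,T3,T8}
Step 14: wait(T5) -> count=0 queue=[T5] holders={T2,T3,T8}
Step 15: signal(T8) -> count=0 queue=[] holders={T2,T3,T5}
Step 16: wait(T4) -> count=0 queue=[T4] holders={T2,T3,T5}
Step 17: signal(T3) -> count=0 queue=[] holders={T2,T4,T5}
Final holders: T2,T4,T5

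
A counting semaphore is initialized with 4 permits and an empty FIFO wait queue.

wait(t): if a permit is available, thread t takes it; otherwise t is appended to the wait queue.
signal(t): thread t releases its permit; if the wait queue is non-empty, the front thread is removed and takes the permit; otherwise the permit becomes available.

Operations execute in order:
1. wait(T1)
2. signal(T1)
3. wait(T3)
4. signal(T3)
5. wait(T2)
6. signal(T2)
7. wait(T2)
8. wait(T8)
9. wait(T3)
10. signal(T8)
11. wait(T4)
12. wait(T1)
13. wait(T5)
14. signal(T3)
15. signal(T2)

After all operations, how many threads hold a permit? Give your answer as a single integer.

Step 1: wait(T1) -> count=3 queue=[] holders={T1}
Step 2: signal(T1) -> count=4 queue=[] holders={none}
Step 3: wait(T3) -> count=3 queue=[] holders={T3}
Step 4: signal(T3) -> count=4 queue=[] holders={none}
Step 5: wait(T2) -> count=3 queue=[] holders={T2}
Step 6: signal(T2) -> count=4 queue=[] holders={none}
Step 7: wait(T2) -> count=3 queue=[] holders={T2}
Step 8: wait(T8) -> count=2 queue=[] holders={T2,T8}
Step 9: wait(T3) -> count=1 queue=[] holders={T2,T3,T8}
Step 10: signal(T8) -> count=2 queue=[] holders={T2,T3}
Step 11: wait(T4) -> count=1 queue=[] holders={T2,T3,T4}
Step 12: wait(T1) -> count=0 queue=[] holders={T1,T2,T3,T4}
Step 13: wait(T5) -> count=0 queue=[T5] holders={T1,T2,T3,T4}
Step 14: signal(T3) -> count=0 queue=[] holders={T1,T2,T4,T5}
Step 15: signal(T2) -> count=1 queue=[] holders={T1,T4,T5}
Final holders: {T1,T4,T5} -> 3 thread(s)

Answer: 3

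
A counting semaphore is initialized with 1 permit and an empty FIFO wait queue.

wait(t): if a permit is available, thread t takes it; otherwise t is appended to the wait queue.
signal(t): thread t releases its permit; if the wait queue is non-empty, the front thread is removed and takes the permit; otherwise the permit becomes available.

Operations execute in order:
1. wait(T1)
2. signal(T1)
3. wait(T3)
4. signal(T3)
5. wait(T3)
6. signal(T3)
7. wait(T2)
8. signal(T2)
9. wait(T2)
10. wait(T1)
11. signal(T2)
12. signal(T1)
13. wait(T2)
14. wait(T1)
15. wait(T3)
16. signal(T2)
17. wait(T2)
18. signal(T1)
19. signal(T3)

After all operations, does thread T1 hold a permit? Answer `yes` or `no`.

Answer: no

Derivation:
Step 1: wait(T1) -> count=0 queue=[] holders={T1}
Step 2: signal(T1) -> count=1 queue=[] holders={none}
Step 3: wait(T3) -> count=0 queue=[] holders={T3}
Step 4: signal(T3) -> count=1 queue=[] holders={none}
Step 5: wait(T3) -> count=0 queue=[] holders={T3}
Step 6: signal(T3) -> count=1 queue=[] holders={none}
Step 7: wait(T2) -> count=0 queue=[] holders={T2}
Step 8: signal(T2) -> count=1 queue=[] holders={none}
Step 9: wait(T2) -> count=0 queue=[] holders={T2}
Step 10: wait(T1) -> count=0 queue=[T1] holders={T2}
Step 11: signal(T2) -> count=0 queue=[] holders={T1}
Step 12: signal(T1) -> count=1 queue=[] holders={none}
Step 13: wait(T2) -> count=0 queue=[] holders={T2}
Step 14: wait(T1) -> count=0 queue=[T1] holders={T2}
Step 15: wait(T3) -> count=0 queue=[T1,T3] holders={T2}
Step 16: signal(T2) -> count=0 queue=[T3] holders={T1}
Step 17: wait(T2) -> count=0 queue=[T3,T2] holders={T1}
Step 18: signal(T1) -> count=0 queue=[T2] holders={T3}
Step 19: signal(T3) -> count=0 queue=[] holders={T2}
Final holders: {T2} -> T1 not in holders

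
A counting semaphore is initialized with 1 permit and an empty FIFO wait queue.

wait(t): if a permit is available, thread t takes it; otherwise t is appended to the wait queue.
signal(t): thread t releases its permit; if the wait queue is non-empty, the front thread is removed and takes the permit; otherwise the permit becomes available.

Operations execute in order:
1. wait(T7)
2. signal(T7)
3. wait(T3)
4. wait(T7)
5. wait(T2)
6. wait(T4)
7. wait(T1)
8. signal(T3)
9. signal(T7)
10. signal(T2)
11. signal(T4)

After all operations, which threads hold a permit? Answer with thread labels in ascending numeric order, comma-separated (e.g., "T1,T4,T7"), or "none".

Step 1: wait(T7) -> count=0 queue=[] holders={T7}
Step 2: signal(T7) -> count=1 queue=[] holders={none}
Step 3: wait(T3) -> count=0 queue=[] holders={T3}
Step 4: wait(T7) -> count=0 queue=[T7] holders={T3}
Step 5: wait(T2) -> count=0 queue=[T7,T2] holders={T3}
Step 6: wait(T4) -> count=0 queue=[T7,T2,T4] holders={T3}
Step 7: wait(T1) -> count=0 queue=[T7,T2,T4,T1] holders={T3}
Step 8: signal(T3) -> count=0 queue=[T2,T4,T1] holders={T7}
Step 9: signal(T7) -> count=0 queue=[T4,T1] holders={T2}
Step 10: signal(T2) -> count=0 queue=[T1] holders={T4}
Step 11: signal(T4) -> count=0 queue=[] holders={T1}
Final holders: T1

Answer: T1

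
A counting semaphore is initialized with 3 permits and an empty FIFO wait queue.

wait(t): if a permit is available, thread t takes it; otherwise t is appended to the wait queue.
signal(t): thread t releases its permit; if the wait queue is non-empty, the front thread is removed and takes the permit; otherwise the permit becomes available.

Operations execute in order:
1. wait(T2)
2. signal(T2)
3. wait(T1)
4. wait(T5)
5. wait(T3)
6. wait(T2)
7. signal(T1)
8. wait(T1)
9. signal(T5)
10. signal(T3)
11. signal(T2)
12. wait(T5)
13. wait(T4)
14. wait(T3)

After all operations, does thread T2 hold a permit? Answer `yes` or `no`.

Step 1: wait(T2) -> count=2 queue=[] holders={T2}
Step 2: signal(T2) -> count=3 queue=[] holders={none}
Step 3: wait(T1) -> count=2 queue=[] holders={T1}
Step 4: wait(T5) -> count=1 queue=[] holders={T1,T5}
Step 5: wait(T3) -> count=0 queue=[] holders={T1,T3,T5}
Step 6: wait(T2) -> count=0 queue=[T2] holders={T1,T3,T5}
Step 7: signal(T1) -> count=0 queue=[] holders={T2,T3,T5}
Step 8: wait(T1) -> count=0 queue=[T1] holders={T2,T3,T5}
Step 9: signal(T5) -> count=0 queue=[] holders={T1,T2,T3}
Step 10: signal(T3) -> count=1 queue=[] holders={T1,T2}
Step 11: signal(T2) -> count=2 queue=[] holders={T1}
Step 12: wait(T5) -> count=1 queue=[] holders={T1,T5}
Step 13: wait(T4) -> count=0 queue=[] holders={T1,T4,T5}
Step 14: wait(T3) -> count=0 queue=[T3] holders={T1,T4,T5}
Final holders: {T1,T4,T5} -> T2 not in holders

Answer: no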